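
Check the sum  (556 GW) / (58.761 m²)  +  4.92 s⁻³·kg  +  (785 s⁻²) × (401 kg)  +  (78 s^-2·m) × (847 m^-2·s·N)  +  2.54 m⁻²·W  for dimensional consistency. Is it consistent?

Work out the base dimensions of each:
  (556 GW) / (58.761 m²):  [kg·m²·s⁻³] / [m²] = kg·s⁻³
  4.92 s⁻³·kg:  kg·s⁻³
  (785 s⁻²) × (401 kg):  [s⁻²] · [kg] = kg·s⁻²
  (78 s^-2·m) × (847 m^-2·s·N):  [m·s⁻²] · [kg·m⁻¹·s⁻¹] = kg·s⁻³
  2.54 m⁻²·W:  W·m⁻² = J·s⁻¹·m⁻² = kg·s⁻³
The terms do not share a single dimension (kg·s⁻² vs kg·s⁻³).

No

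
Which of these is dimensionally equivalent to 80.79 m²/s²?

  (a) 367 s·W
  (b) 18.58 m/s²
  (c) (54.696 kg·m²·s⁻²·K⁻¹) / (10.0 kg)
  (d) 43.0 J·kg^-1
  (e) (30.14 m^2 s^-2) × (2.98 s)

Reference: m²·s⁻².
Each option:
  (a) W·s = J·s⁻¹·s = kg·m²·s⁻²
  (b) m·s⁻²
  (c) [kg·m²·s⁻²·K⁻¹] / [kg] = m²·s⁻²·K⁻¹
  (d) J·kg⁻¹ = N·m·kg⁻¹ = m²·s⁻²  ← same
  (e) [m²·s⁻²] · [s] = m²·s⁻¹
Only (d) matches m²·s⁻².

(d)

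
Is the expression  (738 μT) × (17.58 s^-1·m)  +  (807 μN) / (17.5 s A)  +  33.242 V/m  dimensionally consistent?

Reduce each to base SI dimensions:
  (738 μT) × (17.58 s^-1·m):  [kg·s⁻²·A⁻¹] · [m·s⁻¹] = kg·m·s⁻³·A⁻¹
  (807 μN) / (17.5 s A):  [kg·m·s⁻²] / [s·A] = kg·m·s⁻³·A⁻¹
  33.242 V/m:  V·m⁻¹ = J·C⁻¹·m⁻¹ = kg·m·s⁻³·A⁻¹
Every term reduces to kg·m·s⁻³·A⁻¹.

Yes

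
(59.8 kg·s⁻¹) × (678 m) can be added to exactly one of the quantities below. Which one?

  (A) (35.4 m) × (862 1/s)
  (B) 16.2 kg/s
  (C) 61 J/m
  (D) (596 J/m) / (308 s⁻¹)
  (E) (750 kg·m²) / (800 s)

Reference: [kg·s⁻¹] · [m] = kg·m·s⁻¹.
Each option:
  (A) [m] · [s⁻¹] = m·s⁻¹
  (B) kg·s⁻¹
  (C) J·m⁻¹ = N·m·m⁻¹ = kg·m·s⁻²
  (D) [kg·m·s⁻²] / [s⁻¹] = kg·m·s⁻¹  ← same
  (E) [kg·m²] / [s] = kg·m²·s⁻¹
Only (D) matches kg·m·s⁻¹.

(D)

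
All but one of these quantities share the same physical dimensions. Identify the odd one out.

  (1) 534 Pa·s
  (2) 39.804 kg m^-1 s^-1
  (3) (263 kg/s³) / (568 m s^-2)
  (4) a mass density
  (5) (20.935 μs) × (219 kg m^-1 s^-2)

(4)

In SI base units:
  (1) Pa·s = N·m⁻²·s = kg·m⁻¹·s⁻¹
  (2) kg·m⁻¹·s⁻¹
  (3) [kg·s⁻³] / [m·s⁻²] = kg·m⁻¹·s⁻¹
  (4) [mass density] = kg·m⁻³
  (5) [s] · [kg·m⁻¹·s⁻²] = kg·m⁻¹·s⁻¹
All reduce to kg·m⁻¹·s⁻¹ except (4), which is kg·m⁻³.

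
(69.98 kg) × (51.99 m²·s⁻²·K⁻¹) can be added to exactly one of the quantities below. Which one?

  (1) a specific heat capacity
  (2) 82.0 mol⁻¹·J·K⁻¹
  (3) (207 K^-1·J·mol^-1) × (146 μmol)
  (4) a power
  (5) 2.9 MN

Reference: [kg] · [m²·s⁻²·K⁻¹] = kg·m²·s⁻²·K⁻¹.
Each option:
  (1) [specific heat capacity] = m²·s⁻²·K⁻¹
  (2) J·mol⁻¹·K⁻¹ = N·m·mol⁻¹·K⁻¹ = kg·m²·s⁻²·K⁻¹·mol⁻¹
  (3) [kg·m²·s⁻²·K⁻¹·mol⁻¹] · [mol] = kg·m²·s⁻²·K⁻¹  ← same
  (4) [power] = kg·m²·s⁻³
  (5) N = kg·m·s⁻²
Only (3) matches kg·m²·s⁻²·K⁻¹.

(3)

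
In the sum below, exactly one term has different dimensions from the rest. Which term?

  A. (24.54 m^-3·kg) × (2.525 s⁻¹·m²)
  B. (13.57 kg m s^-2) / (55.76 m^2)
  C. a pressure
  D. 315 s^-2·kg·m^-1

A.

Reduce each to base SI dimensions:
  A. [kg·m⁻³] · [m²·s⁻¹] = kg·m⁻¹·s⁻¹
  B. [kg·m·s⁻²] / [m²] = kg·m⁻¹·s⁻²
  C. [pressure] = kg·m⁻¹·s⁻²
  D. kg·m⁻¹·s⁻²
All reduce to kg·m⁻¹·s⁻² except A., which is kg·m⁻¹·s⁻¹.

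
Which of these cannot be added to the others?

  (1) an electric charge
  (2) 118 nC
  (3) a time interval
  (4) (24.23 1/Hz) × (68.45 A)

Reduce each to base SI dimensions:
  (1) [electric charge] = s·A
  (2) C = s·A
  (3) [time interval] = s
  (4) [s] · [A] = s·A
All reduce to s·A except (3), which is s.

(3)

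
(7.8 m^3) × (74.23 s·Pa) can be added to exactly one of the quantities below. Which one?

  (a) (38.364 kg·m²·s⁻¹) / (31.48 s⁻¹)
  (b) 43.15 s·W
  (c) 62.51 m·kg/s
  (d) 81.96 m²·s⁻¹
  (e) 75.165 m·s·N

(e)

Reference: [m³] · [kg·m⁻¹·s⁻¹] = kg·m²·s⁻¹.
Each option:
  (a) [kg·m²·s⁻¹] / [s⁻¹] = kg·m²
  (b) W·s = J·s⁻¹·s = kg·m²·s⁻²
  (c) kg·m·s⁻¹
  (d) m²·s⁻¹
  (e) N·m·s = kg·m·s⁻²·m·s = kg·m²·s⁻¹  ← same
Only (e) matches kg·m²·s⁻¹.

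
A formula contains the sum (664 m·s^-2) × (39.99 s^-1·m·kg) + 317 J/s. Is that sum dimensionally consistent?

Dimensions:
  (664 m·s^-2) × (39.99 s^-1·m·kg):  [m·s⁻²] · [kg·m·s⁻¹] = kg·m²·s⁻³
  317 J/s:  J·s⁻¹ = N·m·s⁻¹ = kg·m²·s⁻³
Both are kg·m²·s⁻³, so they have the same dimensions and can be added.

Yes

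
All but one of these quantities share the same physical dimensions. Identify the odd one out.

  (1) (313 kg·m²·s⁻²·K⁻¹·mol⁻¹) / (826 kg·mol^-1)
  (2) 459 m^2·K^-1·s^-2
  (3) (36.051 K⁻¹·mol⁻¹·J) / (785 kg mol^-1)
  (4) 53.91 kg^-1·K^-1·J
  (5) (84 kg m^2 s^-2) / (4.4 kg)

Dimensions:
  (1) [kg·m²·s⁻²·K⁻¹·mol⁻¹] / [kg·mol⁻¹] = m²·s⁻²·K⁻¹
  (2) m²·s⁻²·K⁻¹
  (3) [kg·m²·s⁻²·K⁻¹·mol⁻¹] / [kg·mol⁻¹] = m²·s⁻²·K⁻¹
  (4) J·kg⁻¹·K⁻¹ = N·m·kg⁻¹·K⁻¹ = m²·s⁻²·K⁻¹
  (5) [kg·m²·s⁻²] / [kg] = m²·s⁻²
All reduce to m²·s⁻²·K⁻¹ except (5), which is m²·s⁻².

(5)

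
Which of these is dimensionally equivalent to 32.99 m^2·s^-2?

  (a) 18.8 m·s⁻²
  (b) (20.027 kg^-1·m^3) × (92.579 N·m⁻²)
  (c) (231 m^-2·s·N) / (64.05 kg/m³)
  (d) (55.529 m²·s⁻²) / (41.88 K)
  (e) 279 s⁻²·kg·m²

Reference: m²·s⁻².
Each option:
  (a) m·s⁻²
  (b) [kg⁻¹·m³] · [kg·m⁻¹·s⁻²] = m²·s⁻²  ← same
  (c) [kg·m⁻¹·s⁻¹] / [kg·m⁻³] = m²·s⁻¹
  (d) [m²·s⁻²] / [K] = m²·s⁻²·K⁻¹
  (e) kg·m²·s⁻²
Only (b) matches m²·s⁻².

(b)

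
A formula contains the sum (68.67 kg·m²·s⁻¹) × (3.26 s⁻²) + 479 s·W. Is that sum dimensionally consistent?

Reduce each to base SI dimensions:
  (68.67 kg·m²·s⁻¹) × (3.26 s⁻²):  [kg·m²·s⁻¹] · [s⁻²] = kg·m²·s⁻³
  479 s·W:  W·s = J·s⁻¹·s = kg·m²·s⁻²
kg·m²·s⁻³ ≠ kg·m²·s⁻², so they cannot be added.

No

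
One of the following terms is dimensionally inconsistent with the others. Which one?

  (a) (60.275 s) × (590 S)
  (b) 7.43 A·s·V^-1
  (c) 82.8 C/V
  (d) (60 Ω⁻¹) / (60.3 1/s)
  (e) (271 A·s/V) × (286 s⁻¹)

(e)

Work out the base dimensions of each:
  (a) [s] · [kg⁻¹·m⁻²·s³·A²] = kg⁻¹·m⁻²·s⁴·A²
  (b) A·s·V⁻¹ = A·s·(J·C⁻¹)⁻¹ = kg⁻¹·m⁻²·s⁴·A²
  (c) C·V⁻¹ = s·A·(J·C⁻¹)⁻¹ = kg⁻¹·m⁻²·s⁴·A²
  (d) [kg⁻¹·m⁻²·s³·A²] / [s⁻¹] = kg⁻¹·m⁻²·s⁴·A²
  (e) [kg⁻¹·m⁻²·s⁴·A²] · [s⁻¹] = kg⁻¹·m⁻²·s³·A²
All reduce to kg⁻¹·m⁻²·s⁴·A² except (e), which is kg⁻¹·m⁻²·s³·A².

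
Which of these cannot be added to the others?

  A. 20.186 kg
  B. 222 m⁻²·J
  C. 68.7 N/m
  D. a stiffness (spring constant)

Work out the base dimensions of each:
  A. kg
  B. J·m⁻² = N·m·m⁻² = kg·s⁻²
  C. N·m⁻¹ = kg·m·s⁻²·m⁻¹ = kg·s⁻²
  D. [stiffness (spring constant)] = kg·s⁻²
All reduce to kg·s⁻² except A., which is kg.

A.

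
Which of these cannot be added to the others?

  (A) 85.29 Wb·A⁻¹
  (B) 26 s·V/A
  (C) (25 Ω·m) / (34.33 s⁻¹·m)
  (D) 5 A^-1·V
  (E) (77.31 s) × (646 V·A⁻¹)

Dimensions:
  (A) Wb·A⁻¹ = V·s·A⁻¹ = kg·m²·s⁻²·A⁻²
  (B) V·s·A⁻¹ = J·C⁻¹·s·A⁻¹ = kg·m²·s⁻²·A⁻²
  (C) [kg·m³·s⁻³·A⁻²] / [m·s⁻¹] = kg·m²·s⁻²·A⁻²
  (D) V·A⁻¹ = J·C⁻¹·A⁻¹ = kg·m²·s⁻³·A⁻²
  (E) [s] · [kg·m²·s⁻³·A⁻²] = kg·m²·s⁻²·A⁻²
All reduce to kg·m²·s⁻²·A⁻² except (D), which is kg·m²·s⁻³·A⁻².

(D)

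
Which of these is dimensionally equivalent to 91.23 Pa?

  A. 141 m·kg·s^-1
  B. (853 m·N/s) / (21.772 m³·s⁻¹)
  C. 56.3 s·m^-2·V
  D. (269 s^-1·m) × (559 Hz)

B.

Reference: Pa = N·m⁻² = kg·m⁻¹·s⁻².
Each option:
  A. kg·m·s⁻¹
  B. [kg·m²·s⁻³] / [m³·s⁻¹] = kg·m⁻¹·s⁻²  ← same
  C. V·s·m⁻² = J·C⁻¹·s·m⁻² = kg·s⁻²·A⁻¹
  D. [m·s⁻¹] · [s⁻¹] = m·s⁻²
Only B. matches kg·m⁻¹·s⁻².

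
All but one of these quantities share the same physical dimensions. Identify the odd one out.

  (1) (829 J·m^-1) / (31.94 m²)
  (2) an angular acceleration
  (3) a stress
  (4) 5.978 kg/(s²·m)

Expand each in SI base units:
  (1) [kg·m·s⁻²] / [m²] = kg·m⁻¹·s⁻²
  (2) [angular acceleration] = s⁻²
  (3) [stress] = kg·m⁻¹·s⁻²
  (4) kg·m⁻¹·s⁻²
All reduce to kg·m⁻¹·s⁻² except (2), which is s⁻².

(2)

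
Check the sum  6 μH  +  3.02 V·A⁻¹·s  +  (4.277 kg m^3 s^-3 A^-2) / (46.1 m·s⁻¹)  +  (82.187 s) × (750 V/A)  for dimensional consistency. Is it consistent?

Yes

In SI base units:
  6 μH:  H = V·s·A⁻¹ = kg·m²·s⁻²·A⁻²
  3.02 V·A⁻¹·s:  V·s·A⁻¹ = J·C⁻¹·s·A⁻¹ = kg·m²·s⁻²·A⁻²
  (4.277 kg m^3 s^-3 A^-2) / (46.1 m·s⁻¹):  [kg·m³·s⁻³·A⁻²] / [m·s⁻¹] = kg·m²·s⁻²·A⁻²
  (82.187 s) × (750 V/A):  [s] · [kg·m²·s⁻³·A⁻²] = kg·m²·s⁻²·A⁻²
Every term reduces to kg·m²·s⁻²·A⁻².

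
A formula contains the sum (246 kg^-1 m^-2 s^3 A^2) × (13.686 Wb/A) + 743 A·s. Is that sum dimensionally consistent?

Work out the base dimensions of each:
  (246 kg^-1 m^-2 s^3 A^2) × (13.686 Wb/A):  [kg⁻¹·m⁻²·s³·A²] · [kg·m²·s⁻²·A⁻²] = s
  743 A·s:  A·s = s·A
s ≠ s·A, so they cannot be added.

No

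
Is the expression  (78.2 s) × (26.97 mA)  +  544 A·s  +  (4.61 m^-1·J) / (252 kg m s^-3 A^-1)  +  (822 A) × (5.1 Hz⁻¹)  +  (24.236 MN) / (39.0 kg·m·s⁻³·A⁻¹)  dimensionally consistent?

Yes

Expand each in SI base units:
  (78.2 s) × (26.97 mA):  [s] · [A] = s·A
  544 A·s:  A·s = s·A
  (4.61 m^-1·J) / (252 kg m s^-3 A^-1):  [kg·m·s⁻²] / [kg·m·s⁻³·A⁻¹] = s·A
  (822 A) × (5.1 Hz⁻¹):  [A] · [s] = s·A
  (24.236 MN) / (39.0 kg·m·s⁻³·A⁻¹):  [kg·m·s⁻²] / [kg·m·s⁻³·A⁻¹] = s·A
Every term reduces to s·A.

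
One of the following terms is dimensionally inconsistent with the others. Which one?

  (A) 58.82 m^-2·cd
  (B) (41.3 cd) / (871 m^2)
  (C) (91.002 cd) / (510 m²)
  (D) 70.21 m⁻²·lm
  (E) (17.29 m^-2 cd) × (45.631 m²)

In SI base units:
  (A) cd·m⁻² = m⁻²·cd
  (B) [cd] / [m²] = m⁻²·cd
  (C) [cd] / [m²] = m⁻²·cd
  (D) lm·m⁻² = cd·m⁻² = m⁻²·cd
  (E) [m⁻²·cd] · [m²] = cd
All reduce to m⁻²·cd except (E), which is cd.

(E)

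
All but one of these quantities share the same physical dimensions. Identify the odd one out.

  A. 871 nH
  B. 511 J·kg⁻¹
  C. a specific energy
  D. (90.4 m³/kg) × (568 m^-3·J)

A.

Work out the base dimensions of each:
  A. H = V·s·A⁻¹ = kg·m²·s⁻²·A⁻²
  B. J·kg⁻¹ = N·m·kg⁻¹ = m²·s⁻²
  C. [specific energy] = m²·s⁻²
  D. [kg⁻¹·m³] · [kg·m⁻¹·s⁻²] = m²·s⁻²
All reduce to m²·s⁻² except A., which is kg·m²·s⁻²·A⁻².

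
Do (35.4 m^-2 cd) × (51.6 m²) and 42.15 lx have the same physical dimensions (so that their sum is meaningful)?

Expand each in SI base units:
  (35.4 m^-2 cd) × (51.6 m²):  [m⁻²·cd] · [m²] = cd
  42.15 lx:  lx = lm·m⁻² = m⁻²·cd
cd ≠ m⁻²·cd, so they cannot be added.

No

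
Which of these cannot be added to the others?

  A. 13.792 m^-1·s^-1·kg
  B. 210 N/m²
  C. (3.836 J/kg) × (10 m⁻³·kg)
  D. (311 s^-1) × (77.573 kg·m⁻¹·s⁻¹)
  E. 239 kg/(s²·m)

A.

In SI base units:
  A. kg·m⁻¹·s⁻¹
  B. N·m⁻² = kg·m·s⁻²·m⁻² = kg·m⁻¹·s⁻²
  C. [m²·s⁻²] · [kg·m⁻³] = kg·m⁻¹·s⁻²
  D. [s⁻¹] · [kg·m⁻¹·s⁻¹] = kg·m⁻¹·s⁻²
  E. kg·m⁻¹·s⁻²
All reduce to kg·m⁻¹·s⁻² except A., which is kg·m⁻¹·s⁻¹.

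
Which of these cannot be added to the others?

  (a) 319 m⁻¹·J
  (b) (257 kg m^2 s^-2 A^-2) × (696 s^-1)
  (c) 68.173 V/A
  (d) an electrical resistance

(a)

In SI base units:
  (a) J·m⁻¹ = N·m·m⁻¹ = kg·m·s⁻²
  (b) [kg·m²·s⁻²·A⁻²] · [s⁻¹] = kg·m²·s⁻³·A⁻²
  (c) V·A⁻¹ = J·C⁻¹·A⁻¹ = kg·m²·s⁻³·A⁻²
  (d) [electrical resistance] = kg·m²·s⁻³·A⁻²
All reduce to kg·m²·s⁻³·A⁻² except (a), which is kg·m·s⁻².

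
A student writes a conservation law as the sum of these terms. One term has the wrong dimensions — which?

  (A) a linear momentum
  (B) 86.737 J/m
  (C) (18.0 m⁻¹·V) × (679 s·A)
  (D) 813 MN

Expand each in SI base units:
  (A) [linear momentum] = kg·m·s⁻¹
  (B) J·m⁻¹ = N·m·m⁻¹ = kg·m·s⁻²
  (C) [kg·m·s⁻³·A⁻¹] · [s·A] = kg·m·s⁻²
  (D) N = kg·m·s⁻²
All reduce to kg·m·s⁻² except (A), which is kg·m·s⁻¹.

(A)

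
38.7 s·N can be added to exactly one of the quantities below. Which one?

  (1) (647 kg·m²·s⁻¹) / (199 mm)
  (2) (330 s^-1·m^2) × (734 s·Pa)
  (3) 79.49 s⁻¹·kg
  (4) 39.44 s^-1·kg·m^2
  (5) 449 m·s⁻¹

Reference: N·s = kg·m·s⁻²·s = kg·m·s⁻¹.
Each option:
  (1) [kg·m²·s⁻¹] / [m] = kg·m·s⁻¹  ← same
  (2) [m²·s⁻¹] · [kg·m⁻¹·s⁻¹] = kg·m·s⁻²
  (3) kg·s⁻¹
  (4) kg·m²·s⁻¹
  (5) m·s⁻¹
Only (1) matches kg·m·s⁻¹.

(1)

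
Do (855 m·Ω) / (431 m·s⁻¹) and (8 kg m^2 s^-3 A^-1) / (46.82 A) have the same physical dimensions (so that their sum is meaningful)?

No

Expand each in SI base units:
  (855 m·Ω) / (431 m·s⁻¹):  [kg·m³·s⁻³·A⁻²] / [m·s⁻¹] = kg·m²·s⁻²·A⁻²
  (8 kg m^2 s^-3 A^-1) / (46.82 A):  [kg·m²·s⁻³·A⁻¹] / [A] = kg·m²·s⁻³·A⁻²
kg·m²·s⁻²·A⁻² ≠ kg·m²·s⁻³·A⁻², so they cannot be added.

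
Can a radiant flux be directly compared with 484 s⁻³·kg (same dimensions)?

No

In SI base units:
  a radiant flux:  [radiant flux] = kg·m²·s⁻³
  484 s⁻³·kg:  kg·s⁻³
kg·m²·s⁻³ ≠ kg·s⁻³, so they cannot be added.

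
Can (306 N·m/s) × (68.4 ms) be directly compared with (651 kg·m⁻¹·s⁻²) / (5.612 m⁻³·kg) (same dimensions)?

Expand each in SI base units:
  (306 N·m/s) × (68.4 ms):  [kg·m²·s⁻³] · [s] = kg·m²·s⁻²
  (651 kg·m⁻¹·s⁻²) / (5.612 m⁻³·kg):  [kg·m⁻¹·s⁻²] / [kg·m⁻³] = m²·s⁻²
kg·m²·s⁻² ≠ m²·s⁻², so they cannot be added.

No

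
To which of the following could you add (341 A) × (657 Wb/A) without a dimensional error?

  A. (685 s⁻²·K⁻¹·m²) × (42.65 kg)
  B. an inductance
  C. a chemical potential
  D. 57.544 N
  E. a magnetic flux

Reference: [A] · [kg·m²·s⁻²·A⁻²] = kg·m²·s⁻²·A⁻¹.
Each option:
  A. [m²·s⁻²·K⁻¹] · [kg] = kg·m²·s⁻²·K⁻¹
  B. [inductance] = kg·m²·s⁻²·A⁻²
  C. [chemical potential] = kg·m²·s⁻²·mol⁻¹
  D. N = kg·m·s⁻²
  E. [magnetic flux] = kg·m²·s⁻²·A⁻¹  ← same
Only E. matches kg·m²·s⁻²·A⁻¹.

E.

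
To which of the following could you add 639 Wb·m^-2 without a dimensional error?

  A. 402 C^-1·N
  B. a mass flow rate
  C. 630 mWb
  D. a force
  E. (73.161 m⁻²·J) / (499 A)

Reference: Wb·m⁻² = V·s·m⁻² = kg·s⁻²·A⁻¹.
Each option:
  A. N·C⁻¹ = kg·m·s⁻²·(s·A)⁻¹ = kg·m·s⁻³·A⁻¹
  B. [mass flow rate] = kg·s⁻¹
  C. Wb = V·s = kg·m²·s⁻²·A⁻¹
  D. [force] = kg·m·s⁻²
  E. [kg·s⁻²] / [A] = kg·s⁻²·A⁻¹  ← same
Only E. matches kg·s⁻²·A⁻¹.

E.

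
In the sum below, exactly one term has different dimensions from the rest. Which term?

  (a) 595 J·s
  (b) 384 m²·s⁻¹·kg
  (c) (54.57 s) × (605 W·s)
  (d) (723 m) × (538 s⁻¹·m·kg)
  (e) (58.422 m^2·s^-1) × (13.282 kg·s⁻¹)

Reduce each to base SI dimensions:
  (a) J·s = N·m·s = kg·m²·s⁻¹
  (b) kg·m²·s⁻¹
  (c) [s] · [kg·m²·s⁻²] = kg·m²·s⁻¹
  (d) [m] · [kg·m·s⁻¹] = kg·m²·s⁻¹
  (e) [m²·s⁻¹] · [kg·s⁻¹] = kg·m²·s⁻²
All reduce to kg·m²·s⁻¹ except (e), which is kg·m²·s⁻².

(e)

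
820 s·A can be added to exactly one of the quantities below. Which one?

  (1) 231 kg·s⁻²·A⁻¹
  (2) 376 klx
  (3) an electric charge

(3)

Reference: s·A.
Each option:
  (1) kg·s⁻²·A⁻¹
  (2) lx = lm·m⁻² = m⁻²·cd
  (3) [electric charge] = s·A  ← same
Only (3) matches s·A.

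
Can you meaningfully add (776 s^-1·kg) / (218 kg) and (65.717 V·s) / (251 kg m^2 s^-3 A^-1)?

Reduce each to base SI dimensions:
  (776 s^-1·kg) / (218 kg):  [kg·s⁻¹] / [kg] = s⁻¹
  (65.717 V·s) / (251 kg m^2 s^-3 A^-1):  [kg·m²·s⁻²·A⁻¹] / [kg·m²·s⁻³·A⁻¹] = s
s⁻¹ ≠ s, so they cannot be added.

No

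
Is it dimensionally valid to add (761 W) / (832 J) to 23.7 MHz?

Expand each in SI base units:
  (761 W) / (832 J):  [kg·m²·s⁻³] / [kg·m²·s⁻²] = s⁻¹
  23.7 MHz:  Hz = s⁻¹
Both are s⁻¹, so they have the same dimensions and can be added.

Yes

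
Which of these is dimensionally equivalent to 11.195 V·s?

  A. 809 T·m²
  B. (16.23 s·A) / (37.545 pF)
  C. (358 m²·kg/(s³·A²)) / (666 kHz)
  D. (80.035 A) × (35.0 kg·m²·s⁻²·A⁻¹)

Reference: V·s = J·C⁻¹·s = kg·m²·s⁻²·A⁻¹.
Each option:
  A. T·m² = Wb·m⁻²·m² = kg·m²·s⁻²·A⁻¹  ← same
  B. [s·A] / [kg⁻¹·m⁻²·s⁴·A²] = kg·m²·s⁻³·A⁻¹
  C. [kg·m²·s⁻³·A⁻²] / [s⁻¹] = kg·m²·s⁻²·A⁻²
  D. [A] · [kg·m²·s⁻²·A⁻¹] = kg·m²·s⁻²
Only A. matches kg·m²·s⁻²·A⁻¹.

A.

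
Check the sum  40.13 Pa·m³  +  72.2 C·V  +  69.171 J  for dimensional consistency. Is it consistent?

Yes

In SI base units:
  40.13 Pa·m³:  Pa·m³ = N·m⁻²·m³ = kg·m²·s⁻²
  72.2 C·V:  C·V = s·A·J·C⁻¹ = kg·m²·s⁻²
  69.171 J:  J = N·m = kg·m²·s⁻²
Every term reduces to kg·m²·s⁻².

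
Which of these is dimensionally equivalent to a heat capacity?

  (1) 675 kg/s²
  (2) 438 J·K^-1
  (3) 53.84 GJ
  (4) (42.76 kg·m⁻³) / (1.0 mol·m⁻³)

(2)

Reference: [heat capacity] = kg·m²·s⁻²·K⁻¹.
Each option:
  (1) kg·s⁻²
  (2) J·K⁻¹ = N·m·K⁻¹ = kg·m²·s⁻²·K⁻¹  ← same
  (3) J = N·m = kg·m²·s⁻²
  (4) [kg·m⁻³] / [m⁻³·mol] = kg·mol⁻¹
Only (2) matches kg·m²·s⁻²·K⁻¹.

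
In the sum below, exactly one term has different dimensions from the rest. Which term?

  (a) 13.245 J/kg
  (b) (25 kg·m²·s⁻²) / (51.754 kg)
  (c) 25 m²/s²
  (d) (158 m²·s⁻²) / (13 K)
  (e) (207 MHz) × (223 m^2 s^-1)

(d)

Dimensions:
  (a) J·kg⁻¹ = N·m·kg⁻¹ = m²·s⁻²
  (b) [kg·m²·s⁻²] / [kg] = m²·s⁻²
  (c) m²·s⁻²
  (d) [m²·s⁻²] / [K] = m²·s⁻²·K⁻¹
  (e) [s⁻¹] · [m²·s⁻¹] = m²·s⁻²
All reduce to m²·s⁻² except (d), which is m²·s⁻²·K⁻¹.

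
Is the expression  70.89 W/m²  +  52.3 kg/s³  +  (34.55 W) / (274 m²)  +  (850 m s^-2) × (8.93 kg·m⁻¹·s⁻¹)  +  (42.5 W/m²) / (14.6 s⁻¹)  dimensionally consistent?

No

Reduce each to base SI dimensions:
  70.89 W/m²:  W·m⁻² = J·s⁻¹·m⁻² = kg·s⁻³
  52.3 kg/s³:  kg·s⁻³
  (34.55 W) / (274 m²):  [kg·m²·s⁻³] / [m²] = kg·s⁻³
  (850 m s^-2) × (8.93 kg·m⁻¹·s⁻¹):  [m·s⁻²] · [kg·m⁻¹·s⁻¹] = kg·s⁻³
  (42.5 W/m²) / (14.6 s⁻¹):  [kg·s⁻³] / [s⁻¹] = kg·s⁻²
The terms do not share a single dimension (kg·s⁻² vs kg·s⁻³).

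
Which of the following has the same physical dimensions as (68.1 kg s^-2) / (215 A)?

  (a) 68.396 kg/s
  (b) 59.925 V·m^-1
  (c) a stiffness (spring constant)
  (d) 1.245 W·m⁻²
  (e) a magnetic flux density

Reference: [kg·s⁻²] / [A] = kg·s⁻²·A⁻¹.
Each option:
  (a) kg·s⁻¹
  (b) V·m⁻¹ = J·C⁻¹·m⁻¹ = kg·m·s⁻³·A⁻¹
  (c) [stiffness (spring constant)] = kg·s⁻²
  (d) W·m⁻² = J·s⁻¹·m⁻² = kg·s⁻³
  (e) [magnetic flux density] = kg·s⁻²·A⁻¹  ← same
Only (e) matches kg·s⁻²·A⁻¹.

(e)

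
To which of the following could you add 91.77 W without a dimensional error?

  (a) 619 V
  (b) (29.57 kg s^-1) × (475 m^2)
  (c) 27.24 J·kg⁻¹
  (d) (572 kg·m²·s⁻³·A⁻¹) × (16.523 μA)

(d)

Reference: W = J·s⁻¹ = kg·m²·s⁻³.
Each option:
  (a) V = J·C⁻¹ = kg·m²·s⁻³·A⁻¹
  (b) [kg·s⁻¹] · [m²] = kg·m²·s⁻¹
  (c) J·kg⁻¹ = N·m·kg⁻¹ = m²·s⁻²
  (d) [kg·m²·s⁻³·A⁻¹] · [A] = kg·m²·s⁻³  ← same
Only (d) matches kg·m²·s⁻³.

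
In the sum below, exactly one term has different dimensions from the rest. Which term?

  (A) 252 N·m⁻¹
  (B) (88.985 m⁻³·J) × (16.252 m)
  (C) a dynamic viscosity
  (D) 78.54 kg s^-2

Reduce each to base SI dimensions:
  (A) N·m⁻¹ = kg·m·s⁻²·m⁻¹ = kg·s⁻²
  (B) [kg·m⁻¹·s⁻²] · [m] = kg·s⁻²
  (C) [dynamic viscosity] = kg·m⁻¹·s⁻¹
  (D) kg·s⁻²
All reduce to kg·s⁻² except (C), which is kg·m⁻¹·s⁻¹.

(C)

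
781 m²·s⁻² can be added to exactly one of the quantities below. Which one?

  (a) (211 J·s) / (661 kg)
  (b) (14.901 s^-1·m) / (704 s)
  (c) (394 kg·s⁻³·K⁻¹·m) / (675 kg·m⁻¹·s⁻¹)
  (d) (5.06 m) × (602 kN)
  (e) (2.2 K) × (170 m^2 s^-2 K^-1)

(e)

Reference: m²·s⁻².
Each option:
  (a) [kg·m²·s⁻¹] / [kg] = m²·s⁻¹
  (b) [m·s⁻¹] / [s] = m·s⁻²
  (c) [kg·m·s⁻³·K⁻¹] / [kg·m⁻¹·s⁻¹] = m²·s⁻²·K⁻¹
  (d) [m] · [kg·m·s⁻²] = kg·m²·s⁻²
  (e) [K] · [m²·s⁻²·K⁻¹] = m²·s⁻²  ← same
Only (e) matches m²·s⁻².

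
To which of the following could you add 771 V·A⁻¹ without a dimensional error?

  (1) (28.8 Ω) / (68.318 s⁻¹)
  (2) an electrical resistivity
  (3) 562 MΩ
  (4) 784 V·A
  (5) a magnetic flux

(3)

Reference: V·A⁻¹ = J·C⁻¹·A⁻¹ = kg·m²·s⁻³·A⁻².
Each option:
  (1) [kg·m²·s⁻³·A⁻²] / [s⁻¹] = kg·m²·s⁻²·A⁻²
  (2) [electrical resistivity] = kg·m³·s⁻³·A⁻²
  (3) Ω = V·A⁻¹ = kg·m²·s⁻³·A⁻²  ← same
  (4) V·A = J·C⁻¹·A = kg·m²·s⁻³
  (5) [magnetic flux] = kg·m²·s⁻²·A⁻¹
Only (3) matches kg·m²·s⁻³·A⁻².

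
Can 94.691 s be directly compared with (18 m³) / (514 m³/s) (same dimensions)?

Yes

In SI base units:
  94.691 s:  s
  (18 m³) / (514 m³/s):  [m³] / [m³·s⁻¹] = s
Both are s, so they have the same dimensions and can be added.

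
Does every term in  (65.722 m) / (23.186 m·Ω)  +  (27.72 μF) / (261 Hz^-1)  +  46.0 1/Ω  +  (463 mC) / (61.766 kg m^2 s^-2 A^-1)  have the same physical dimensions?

Expand each in SI base units:
  (65.722 m) / (23.186 m·Ω):  [m] / [kg·m³·s⁻³·A⁻²] = kg⁻¹·m⁻²·s³·A²
  (27.72 μF) / (261 Hz^-1):  [kg⁻¹·m⁻²·s⁴·A²] / [s] = kg⁻¹·m⁻²·s³·A²
  46.0 1/Ω:  Ω⁻¹ = (V·A⁻¹)⁻¹ = kg⁻¹·m⁻²·s³·A²
  (463 mC) / (61.766 kg m^2 s^-2 A^-1):  [s·A] / [kg·m²·s⁻²·A⁻¹] = kg⁻¹·m⁻²·s³·A²
Every term reduces to kg⁻¹·m⁻²·s³·A².

Yes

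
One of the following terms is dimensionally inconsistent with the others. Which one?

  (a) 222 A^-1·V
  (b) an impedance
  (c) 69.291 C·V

(c)

Work out the base dimensions of each:
  (a) V·A⁻¹ = J·C⁻¹·A⁻¹ = kg·m²·s⁻³·A⁻²
  (b) [impedance] = kg·m²·s⁻³·A⁻²
  (c) C·V = s·A·J·C⁻¹ = kg·m²·s⁻²
All reduce to kg·m²·s⁻³·A⁻² except (c), which is kg·m²·s⁻².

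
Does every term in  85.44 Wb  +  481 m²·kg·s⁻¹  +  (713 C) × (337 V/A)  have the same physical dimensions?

Work out the base dimensions of each:
  85.44 Wb:  Wb = V·s = kg·m²·s⁻²·A⁻¹
  481 m²·kg·s⁻¹:  kg·m²·s⁻¹
  (713 C) × (337 V/A):  [s·A] · [kg·m²·s⁻³·A⁻²] = kg·m²·s⁻²·A⁻¹
The terms do not share a single dimension (kg·m²·s⁻²·A⁻¹ vs kg·m²·s⁻¹).

No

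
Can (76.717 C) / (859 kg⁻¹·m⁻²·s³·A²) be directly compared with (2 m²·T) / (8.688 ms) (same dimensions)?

Work out the base dimensions of each:
  (76.717 C) / (859 kg⁻¹·m⁻²·s³·A²):  [s·A] / [kg⁻¹·m⁻²·s³·A²] = kg·m²·s⁻²·A⁻¹
  (2 m²·T) / (8.688 ms):  [kg·m²·s⁻²·A⁻¹] / [s] = kg·m²·s⁻³·A⁻¹
kg·m²·s⁻²·A⁻¹ ≠ kg·m²·s⁻³·A⁻¹, so they cannot be added.

No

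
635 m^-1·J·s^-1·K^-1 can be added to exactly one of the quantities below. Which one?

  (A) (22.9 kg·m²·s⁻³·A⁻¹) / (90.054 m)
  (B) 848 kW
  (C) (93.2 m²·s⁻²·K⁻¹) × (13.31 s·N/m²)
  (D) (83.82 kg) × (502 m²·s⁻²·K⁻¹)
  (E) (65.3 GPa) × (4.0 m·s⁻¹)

(C)

Reference: J·s⁻¹·m⁻¹·K⁻¹ = N·m·s⁻¹·m⁻¹·K⁻¹ = kg·m·s⁻³·K⁻¹.
Each option:
  (A) [kg·m²·s⁻³·A⁻¹] / [m] = kg·m·s⁻³·A⁻¹
  (B) W = J·s⁻¹ = kg·m²·s⁻³
  (C) [m²·s⁻²·K⁻¹] · [kg·m⁻¹·s⁻¹] = kg·m·s⁻³·K⁻¹  ← same
  (D) [kg] · [m²·s⁻²·K⁻¹] = kg·m²·s⁻²·K⁻¹
  (E) [kg·m⁻¹·s⁻²] · [m·s⁻¹] = kg·s⁻³
Only (C) matches kg·m·s⁻³·K⁻¹.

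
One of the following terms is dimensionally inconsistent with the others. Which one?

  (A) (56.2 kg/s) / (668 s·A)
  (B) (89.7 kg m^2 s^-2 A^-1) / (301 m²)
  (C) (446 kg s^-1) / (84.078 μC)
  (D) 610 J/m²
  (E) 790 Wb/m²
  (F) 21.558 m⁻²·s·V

(D)

In SI base units:
  (A) [kg·s⁻¹] / [s·A] = kg·s⁻²·A⁻¹
  (B) [kg·m²·s⁻²·A⁻¹] / [m²] = kg·s⁻²·A⁻¹
  (C) [kg·s⁻¹] / [s·A] = kg·s⁻²·A⁻¹
  (D) J·m⁻² = N·m·m⁻² = kg·s⁻²
  (E) Wb·m⁻² = V·s·m⁻² = kg·s⁻²·A⁻¹
  (F) V·s·m⁻² = J·C⁻¹·s·m⁻² = kg·s⁻²·A⁻¹
All reduce to kg·s⁻²·A⁻¹ except (D), which is kg·s⁻².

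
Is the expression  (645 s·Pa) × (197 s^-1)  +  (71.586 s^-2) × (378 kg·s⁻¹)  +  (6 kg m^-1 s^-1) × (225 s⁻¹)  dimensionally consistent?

No

Work out the base dimensions of each:
  (645 s·Pa) × (197 s^-1):  [kg·m⁻¹·s⁻¹] · [s⁻¹] = kg·m⁻¹·s⁻²
  (71.586 s^-2) × (378 kg·s⁻¹):  [s⁻²] · [kg·s⁻¹] = kg·s⁻³
  (6 kg m^-1 s^-1) × (225 s⁻¹):  [kg·m⁻¹·s⁻¹] · [s⁻¹] = kg·m⁻¹·s⁻²
The terms do not share a single dimension (kg·m⁻¹·s⁻² vs kg·s⁻³).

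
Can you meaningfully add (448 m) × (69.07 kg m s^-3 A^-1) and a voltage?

In SI base units:
  (448 m) × (69.07 kg m s^-3 A^-1):  [m] · [kg·m·s⁻³·A⁻¹] = kg·m²·s⁻³·A⁻¹
  a voltage:  [voltage] = kg·m²·s⁻³·A⁻¹
Both are kg·m²·s⁻³·A⁻¹, so they have the same dimensions and can be added.

Yes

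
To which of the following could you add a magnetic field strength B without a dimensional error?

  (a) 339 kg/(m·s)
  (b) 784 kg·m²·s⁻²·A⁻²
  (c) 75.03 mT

(c)

Reference: [magnetic field strength B] = kg·s⁻²·A⁻¹.
Each option:
  (a) kg·m⁻¹·s⁻¹
  (b) kg·m²·s⁻²·A⁻²
  (c) T = Wb·m⁻² = kg·s⁻²·A⁻¹  ← same
Only (c) matches kg·s⁻²·A⁻¹.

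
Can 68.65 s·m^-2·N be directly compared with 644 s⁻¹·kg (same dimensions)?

In SI base units:
  68.65 s·m^-2·N:  N·s·m⁻² = kg·m·s⁻²·s·m⁻² = kg·m⁻¹·s⁻¹
  644 s⁻¹·kg:  kg·s⁻¹
kg·m⁻¹·s⁻¹ ≠ kg·s⁻¹, so they cannot be added.

No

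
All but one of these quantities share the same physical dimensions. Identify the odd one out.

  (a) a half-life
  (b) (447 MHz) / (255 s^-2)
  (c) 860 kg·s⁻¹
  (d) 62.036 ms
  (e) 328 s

Work out the base dimensions of each:
  (a) [half-life] = s
  (b) [s⁻¹] / [s⁻²] = s
  (c) kg·s⁻¹
  (d) s
  (e) s
All reduce to s except (c), which is kg·s⁻¹.

(c)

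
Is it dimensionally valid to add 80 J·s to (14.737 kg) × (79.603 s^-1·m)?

No

Reduce each to base SI dimensions:
  80 J·s:  J·s = N·m·s = kg·m²·s⁻¹
  (14.737 kg) × (79.603 s^-1·m):  [kg] · [m·s⁻¹] = kg·m·s⁻¹
kg·m²·s⁻¹ ≠ kg·m·s⁻¹, so they cannot be added.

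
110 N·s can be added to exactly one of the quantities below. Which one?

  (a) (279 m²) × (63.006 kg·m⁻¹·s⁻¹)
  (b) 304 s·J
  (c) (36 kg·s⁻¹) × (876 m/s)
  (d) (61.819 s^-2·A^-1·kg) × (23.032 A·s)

Reference: N·s = kg·m·s⁻²·s = kg·m·s⁻¹.
Each option:
  (a) [m²] · [kg·m⁻¹·s⁻¹] = kg·m·s⁻¹  ← same
  (b) J·s = N·m·s = kg·m²·s⁻¹
  (c) [kg·s⁻¹] · [m·s⁻¹] = kg·m·s⁻²
  (d) [kg·s⁻²·A⁻¹] · [s·A] = kg·s⁻¹
Only (a) matches kg·m·s⁻¹.

(a)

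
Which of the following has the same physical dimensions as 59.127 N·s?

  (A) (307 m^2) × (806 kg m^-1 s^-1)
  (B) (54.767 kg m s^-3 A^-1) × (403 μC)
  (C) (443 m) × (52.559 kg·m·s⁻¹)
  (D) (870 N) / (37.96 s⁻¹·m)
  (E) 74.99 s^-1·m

(A)

Reference: N·s = kg·m·s⁻²·s = kg·m·s⁻¹.
Each option:
  (A) [m²] · [kg·m⁻¹·s⁻¹] = kg·m·s⁻¹  ← same
  (B) [kg·m·s⁻³·A⁻¹] · [s·A] = kg·m·s⁻²
  (C) [m] · [kg·m·s⁻¹] = kg·m²·s⁻¹
  (D) [kg·m·s⁻²] / [m·s⁻¹] = kg·s⁻¹
  (E) m·s⁻¹
Only (A) matches kg·m·s⁻¹.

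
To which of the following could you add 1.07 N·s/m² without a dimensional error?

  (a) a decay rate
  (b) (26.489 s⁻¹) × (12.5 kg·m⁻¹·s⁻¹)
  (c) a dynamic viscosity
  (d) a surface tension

Reference: N·s·m⁻² = kg·m·s⁻²·s·m⁻² = kg·m⁻¹·s⁻¹.
Each option:
  (a) [decay rate] = s⁻¹
  (b) [s⁻¹] · [kg·m⁻¹·s⁻¹] = kg·m⁻¹·s⁻²
  (c) [dynamic viscosity] = kg·m⁻¹·s⁻¹  ← same
  (d) [surface tension] = kg·s⁻²
Only (c) matches kg·m⁻¹·s⁻¹.

(c)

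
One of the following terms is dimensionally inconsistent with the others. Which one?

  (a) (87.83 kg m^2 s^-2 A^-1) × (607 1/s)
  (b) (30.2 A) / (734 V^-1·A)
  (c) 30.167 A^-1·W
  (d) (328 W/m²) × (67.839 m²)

In SI base units:
  (a) [kg·m²·s⁻²·A⁻¹] · [s⁻¹] = kg·m²·s⁻³·A⁻¹
  (b) [A] / [kg⁻¹·m⁻²·s³·A²] = kg·m²·s⁻³·A⁻¹
  (c) W·A⁻¹ = J·s⁻¹·A⁻¹ = kg·m²·s⁻³·A⁻¹
  (d) [kg·s⁻³] · [m²] = kg·m²·s⁻³
All reduce to kg·m²·s⁻³·A⁻¹ except (d), which is kg·m²·s⁻³.

(d)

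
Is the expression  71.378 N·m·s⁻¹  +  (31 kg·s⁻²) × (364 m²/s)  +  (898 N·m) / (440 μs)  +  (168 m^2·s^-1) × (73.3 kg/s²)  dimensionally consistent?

Yes

Reduce each to base SI dimensions:
  71.378 N·m·s⁻¹:  N·m·s⁻¹ = kg·m·s⁻²·m·s⁻¹ = kg·m²·s⁻³
  (31 kg·s⁻²) × (364 m²/s):  [kg·s⁻²] · [m²·s⁻¹] = kg·m²·s⁻³
  (898 N·m) / (440 μs):  [kg·m²·s⁻²] / [s] = kg·m²·s⁻³
  (168 m^2·s^-1) × (73.3 kg/s²):  [m²·s⁻¹] · [kg·s⁻²] = kg·m²·s⁻³
Every term reduces to kg·m²·s⁻³.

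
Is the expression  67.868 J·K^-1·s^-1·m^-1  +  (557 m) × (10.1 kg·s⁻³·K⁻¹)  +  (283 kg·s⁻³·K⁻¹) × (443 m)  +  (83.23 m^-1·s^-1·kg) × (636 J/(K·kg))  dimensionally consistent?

Yes

In SI base units:
  67.868 J·K^-1·s^-1·m^-1:  J·s⁻¹·m⁻¹·K⁻¹ = N·m·s⁻¹·m⁻¹·K⁻¹ = kg·m·s⁻³·K⁻¹
  (557 m) × (10.1 kg·s⁻³·K⁻¹):  [m] · [kg·s⁻³·K⁻¹] = kg·m·s⁻³·K⁻¹
  (283 kg·s⁻³·K⁻¹) × (443 m):  [kg·s⁻³·K⁻¹] · [m] = kg·m·s⁻³·K⁻¹
  (83.23 m^-1·s^-1·kg) × (636 J/(K·kg)):  [kg·m⁻¹·s⁻¹] · [m²·s⁻²·K⁻¹] = kg·m·s⁻³·K⁻¹
Every term reduces to kg·m·s⁻³·K⁻¹.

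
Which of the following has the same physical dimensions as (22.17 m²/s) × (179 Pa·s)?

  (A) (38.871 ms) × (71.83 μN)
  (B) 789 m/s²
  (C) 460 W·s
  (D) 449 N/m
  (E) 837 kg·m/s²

(E)

Reference: [m²·s⁻¹] · [kg·m⁻¹·s⁻¹] = kg·m·s⁻².
Each option:
  (A) [s] · [kg·m·s⁻²] = kg·m·s⁻¹
  (B) m·s⁻²
  (C) W·s = J·s⁻¹·s = kg·m²·s⁻²
  (D) N·m⁻¹ = kg·m·s⁻²·m⁻¹ = kg·s⁻²
  (E) kg·m·s⁻²  ← same
Only (E) matches kg·m·s⁻².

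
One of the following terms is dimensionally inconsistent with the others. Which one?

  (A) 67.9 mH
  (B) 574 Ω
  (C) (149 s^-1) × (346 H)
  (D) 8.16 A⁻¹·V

Expand each in SI base units:
  (A) H = V·s·A⁻¹ = kg·m²·s⁻²·A⁻²
  (B) Ω = V·A⁻¹ = kg·m²·s⁻³·A⁻²
  (C) [s⁻¹] · [kg·m²·s⁻²·A⁻²] = kg·m²·s⁻³·A⁻²
  (D) V·A⁻¹ = J·C⁻¹·A⁻¹ = kg·m²·s⁻³·A⁻²
All reduce to kg·m²·s⁻³·A⁻² except (A), which is kg·m²·s⁻²·A⁻².

(A)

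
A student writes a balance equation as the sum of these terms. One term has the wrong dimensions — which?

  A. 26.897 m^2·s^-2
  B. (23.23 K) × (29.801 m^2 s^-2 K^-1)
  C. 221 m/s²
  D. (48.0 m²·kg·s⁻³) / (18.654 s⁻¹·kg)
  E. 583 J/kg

Reduce each to base SI dimensions:
  A. m²·s⁻²
  B. [K] · [m²·s⁻²·K⁻¹] = m²·s⁻²
  C. m·s⁻²
  D. [kg·m²·s⁻³] / [kg·s⁻¹] = m²·s⁻²
  E. J·kg⁻¹ = N·m·kg⁻¹ = m²·s⁻²
All reduce to m²·s⁻² except C., which is m·s⁻².

C.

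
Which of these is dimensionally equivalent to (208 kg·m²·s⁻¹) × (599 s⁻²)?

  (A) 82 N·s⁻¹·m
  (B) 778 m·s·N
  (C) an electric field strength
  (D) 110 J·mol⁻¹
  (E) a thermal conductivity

(A)

Reference: [kg·m²·s⁻¹] · [s⁻²] = kg·m²·s⁻³.
Each option:
  (A) N·m·s⁻¹ = kg·m·s⁻²·m·s⁻¹ = kg·m²·s⁻³  ← same
  (B) N·m·s = kg·m·s⁻²·m·s = kg·m²·s⁻¹
  (C) [electric field strength] = kg·m·s⁻³·A⁻¹
  (D) J·mol⁻¹ = N·m·mol⁻¹ = kg·m²·s⁻²·mol⁻¹
  (E) [thermal conductivity] = kg·m·s⁻³·K⁻¹
Only (A) matches kg·m²·s⁻³.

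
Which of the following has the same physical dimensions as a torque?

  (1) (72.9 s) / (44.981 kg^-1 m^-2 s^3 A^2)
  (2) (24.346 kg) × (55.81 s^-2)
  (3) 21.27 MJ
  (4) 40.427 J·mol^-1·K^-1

Reference: [torque] = kg·m²·s⁻².
Each option:
  (1) [s] / [kg⁻¹·m⁻²·s³·A²] = kg·m²·s⁻²·A⁻²
  (2) [kg] · [s⁻²] = kg·s⁻²
  (3) J = N·m = kg·m²·s⁻²  ← same
  (4) J·mol⁻¹·K⁻¹ = N·m·mol⁻¹·K⁻¹ = kg·m²·s⁻²·K⁻¹·mol⁻¹
Only (3) matches kg·m²·s⁻².

(3)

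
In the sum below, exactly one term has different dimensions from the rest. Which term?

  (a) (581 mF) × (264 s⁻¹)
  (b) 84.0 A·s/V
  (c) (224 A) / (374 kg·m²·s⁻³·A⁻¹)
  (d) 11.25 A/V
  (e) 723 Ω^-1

(b)

Expand each in SI base units:
  (a) [kg⁻¹·m⁻²·s⁴·A²] · [s⁻¹] = kg⁻¹·m⁻²·s³·A²
  (b) A·s·V⁻¹ = A·s·(J·C⁻¹)⁻¹ = kg⁻¹·m⁻²·s⁴·A²
  (c) [A] / [kg·m²·s⁻³·A⁻¹] = kg⁻¹·m⁻²·s³·A²
  (d) A·V⁻¹ = A·(J·C⁻¹)⁻¹ = kg⁻¹·m⁻²·s³·A²
  (e) Ω⁻¹ = (V·A⁻¹)⁻¹ = kg⁻¹·m⁻²·s³·A²
All reduce to kg⁻¹·m⁻²·s³·A² except (b), which is kg⁻¹·m⁻²·s⁴·A².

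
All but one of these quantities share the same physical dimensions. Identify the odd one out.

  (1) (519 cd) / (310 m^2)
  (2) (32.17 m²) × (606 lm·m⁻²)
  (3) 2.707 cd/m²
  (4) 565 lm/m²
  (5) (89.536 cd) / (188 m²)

In SI base units:
  (1) [cd] / [m²] = m⁻²·cd
  (2) [m²] · [m⁻²·cd] = cd
  (3) cd·m⁻² = m⁻²·cd
  (4) lm·m⁻² = cd·m⁻² = m⁻²·cd
  (5) [cd] / [m²] = m⁻²·cd
All reduce to m⁻²·cd except (2), which is cd.

(2)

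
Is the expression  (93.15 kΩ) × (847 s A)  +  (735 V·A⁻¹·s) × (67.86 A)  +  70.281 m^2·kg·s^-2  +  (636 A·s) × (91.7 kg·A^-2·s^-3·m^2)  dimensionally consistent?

No

In SI base units:
  (93.15 kΩ) × (847 s A):  [kg·m²·s⁻³·A⁻²] · [s·A] = kg·m²·s⁻²·A⁻¹
  (735 V·A⁻¹·s) × (67.86 A):  [kg·m²·s⁻²·A⁻²] · [A] = kg·m²·s⁻²·A⁻¹
  70.281 m^2·kg·s^-2:  kg·m²·s⁻²
  (636 A·s) × (91.7 kg·A^-2·s^-3·m^2):  [s·A] · [kg·m²·s⁻³·A⁻²] = kg·m²·s⁻²·A⁻¹
The terms do not share a single dimension (kg·m²·s⁻² vs kg·m²·s⁻²·A⁻¹).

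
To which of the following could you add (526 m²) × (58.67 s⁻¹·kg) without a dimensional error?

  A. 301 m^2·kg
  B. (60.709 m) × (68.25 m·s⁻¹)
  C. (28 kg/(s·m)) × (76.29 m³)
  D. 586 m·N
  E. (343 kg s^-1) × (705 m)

Reference: [m²] · [kg·s⁻¹] = kg·m²·s⁻¹.
Each option:
  A. kg·m²
  B. [m] · [m·s⁻¹] = m²·s⁻¹
  C. [kg·m⁻¹·s⁻¹] · [m³] = kg·m²·s⁻¹  ← same
  D. N·m = kg·m·s⁻²·m = kg·m²·s⁻²
  E. [kg·s⁻¹] · [m] = kg·m·s⁻¹
Only C. matches kg·m²·s⁻¹.

C.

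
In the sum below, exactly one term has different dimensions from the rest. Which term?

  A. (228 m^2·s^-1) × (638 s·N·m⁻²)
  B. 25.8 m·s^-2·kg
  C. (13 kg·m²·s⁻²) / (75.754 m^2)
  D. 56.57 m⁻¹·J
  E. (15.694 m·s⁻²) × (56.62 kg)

Work out the base dimensions of each:
  A. [m²·s⁻¹] · [kg·m⁻¹·s⁻¹] = kg·m·s⁻²
  B. kg·m·s⁻²
  C. [kg·m²·s⁻²] / [m²] = kg·s⁻²
  D. J·m⁻¹ = N·m·m⁻¹ = kg·m·s⁻²
  E. [m·s⁻²] · [kg] = kg·m·s⁻²
All reduce to kg·m·s⁻² except C., which is kg·s⁻².

C.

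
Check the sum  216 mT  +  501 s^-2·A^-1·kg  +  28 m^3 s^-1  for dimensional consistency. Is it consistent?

No

Work out the base dimensions of each:
  216 mT:  T = Wb·m⁻² = kg·s⁻²·A⁻¹
  501 s^-2·A^-1·kg:  kg·s⁻²·A⁻¹
  28 m^3 s^-1:  m³·s⁻¹
The terms do not share a single dimension (kg·s⁻²·A⁻¹ vs m³·s⁻¹).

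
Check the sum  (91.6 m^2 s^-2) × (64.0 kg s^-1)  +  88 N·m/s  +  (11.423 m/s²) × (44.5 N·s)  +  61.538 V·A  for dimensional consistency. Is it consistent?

Yes

Reduce each to base SI dimensions:
  (91.6 m^2 s^-2) × (64.0 kg s^-1):  [m²·s⁻²] · [kg·s⁻¹] = kg·m²·s⁻³
  88 N·m/s:  N·m·s⁻¹ = kg·m·s⁻²·m·s⁻¹ = kg·m²·s⁻³
  (11.423 m/s²) × (44.5 N·s):  [m·s⁻²] · [kg·m·s⁻¹] = kg·m²·s⁻³
  61.538 V·A:  V·A = J·C⁻¹·A = kg·m²·s⁻³
Every term reduces to kg·m²·s⁻³.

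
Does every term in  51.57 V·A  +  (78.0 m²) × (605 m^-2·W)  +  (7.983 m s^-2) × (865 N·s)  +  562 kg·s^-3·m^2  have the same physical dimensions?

Yes

Work out the base dimensions of each:
  51.57 V·A:  V·A = J·C⁻¹·A = kg·m²·s⁻³
  (78.0 m²) × (605 m^-2·W):  [m²] · [kg·s⁻³] = kg·m²·s⁻³
  (7.983 m s^-2) × (865 N·s):  [m·s⁻²] · [kg·m·s⁻¹] = kg·m²·s⁻³
  562 kg·s^-3·m^2:  kg·m²·s⁻³
Every term reduces to kg·m²·s⁻³.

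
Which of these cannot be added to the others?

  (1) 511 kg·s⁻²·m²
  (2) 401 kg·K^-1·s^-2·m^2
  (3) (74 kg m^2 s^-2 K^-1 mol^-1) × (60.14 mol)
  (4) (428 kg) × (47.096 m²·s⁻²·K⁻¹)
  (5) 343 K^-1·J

Reduce each to base SI dimensions:
  (1) kg·m²·s⁻²
  (2) kg·m²·s⁻²·K⁻¹
  (3) [kg·m²·s⁻²·K⁻¹·mol⁻¹] · [mol] = kg·m²·s⁻²·K⁻¹
  (4) [kg] · [m²·s⁻²·K⁻¹] = kg·m²·s⁻²·K⁻¹
  (5) J·K⁻¹ = N·m·K⁻¹ = kg·m²·s⁻²·K⁻¹
All reduce to kg·m²·s⁻²·K⁻¹ except (1), which is kg·m²·s⁻².

(1)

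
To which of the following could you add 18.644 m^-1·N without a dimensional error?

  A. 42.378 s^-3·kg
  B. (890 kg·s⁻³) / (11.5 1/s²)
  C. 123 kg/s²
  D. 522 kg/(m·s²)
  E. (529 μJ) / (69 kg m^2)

Reference: N·m⁻¹ = kg·m·s⁻²·m⁻¹ = kg·s⁻².
Each option:
  A. kg·s⁻³
  B. [kg·s⁻³] / [s⁻²] = kg·s⁻¹
  C. kg·s⁻²  ← same
  D. kg·m⁻¹·s⁻²
  E. [kg·m²·s⁻²] / [kg·m²] = s⁻²
Only C. matches kg·s⁻².

C.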